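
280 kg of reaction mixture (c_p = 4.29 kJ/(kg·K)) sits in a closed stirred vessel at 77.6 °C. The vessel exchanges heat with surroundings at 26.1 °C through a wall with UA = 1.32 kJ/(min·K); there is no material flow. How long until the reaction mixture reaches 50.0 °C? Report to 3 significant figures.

699 min

M c_p dT/dt = −UA(T − T_amb).
τ = M c_p/UA = 910.00 min; T_ss = T_amb = 26.100 °C.
T(t) = T_ss + (T₀ − T_ss)e^(−t/τ); set T = 50.0:
t = −τ ln[(T − T_ss)/(T₀ − T_ss)] = −910.00 · ln(0.46408) = 698.61 min.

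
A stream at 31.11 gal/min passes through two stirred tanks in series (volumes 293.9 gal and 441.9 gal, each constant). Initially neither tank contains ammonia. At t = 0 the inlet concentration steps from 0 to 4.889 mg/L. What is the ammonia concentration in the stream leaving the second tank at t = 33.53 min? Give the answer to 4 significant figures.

Each tank obeys Vᵢ dCᵢ/dt = Q(Cᵢ₋₁ − Cᵢ), so τᵢ = Vᵢ/Q.
τ₁ = 293.9/31.11 = 9.44712 min; τ₂ = 441.9/31.11 = 14.2044 min.
Tank 1: C₁ = C_in(1 − e^(−t/τ₁)). Tank 2 (τ₁ ≠ τ₂): C₂ = C_in[1 − (τ₁ e^(−t/τ₁) − τ₂ e^(−t/τ₂))/(τ₁ − τ₂)].
At t = 33.53: e^(−t/τ₁) = 0.0287468, e^(−t/τ₂) = 0.0943702.
C₂ = 4.889·[1 − (9.44712·0.0287468 − 14.2044·0.0943702)/(-4.75731)] = 4.889·0.775314 = 3.79051 mg/L.

3.791 mg/L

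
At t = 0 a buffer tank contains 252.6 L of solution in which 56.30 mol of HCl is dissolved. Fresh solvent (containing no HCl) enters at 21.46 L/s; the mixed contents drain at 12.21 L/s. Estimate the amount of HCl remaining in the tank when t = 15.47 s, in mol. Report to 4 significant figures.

31.13 mol

Total volume: dV/dt = Q_in − Q_out = 9.25000 L/s, so V(t) = 252.6 + 9.25000 t and V(15.47) = 395.697 L.
No HCl enters, so dm/dt = −Q_out · (m/V).
Separate: dm/m = −Q_out dt/V(t) ⇒ ln(m/m₀) = −(Q_out/(Q_in−Q_out)) ln(V/V₀).
m = m₀ (V₀/V)^(Q_out/(Q_in−Q_out)) = 56.30 × (252.6/395.697)^(1.32000) = 31.1316 mol.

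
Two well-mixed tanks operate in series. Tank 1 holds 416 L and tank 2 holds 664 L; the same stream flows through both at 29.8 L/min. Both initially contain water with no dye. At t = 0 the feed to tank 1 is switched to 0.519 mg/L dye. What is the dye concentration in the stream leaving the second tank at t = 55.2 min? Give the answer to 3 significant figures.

0.419 mg/L

Time constants: τᵢ = Vᵢ/Q for each well-mixed tank.
τ₁ = 416/29.8 = 13.960 min; τ₂ = 664/29.8 = 22.282 min.
Solving the cascade with C₁(0)=C₂(0)=0 gives C₂(t) = C_in[1 − (τ₁ e^(−t/τ₁) − τ₂ e^(−t/τ₂))/(τ₁ − τ₂)].
At t = 55.2: e^(−t/τ₁) = 0.019173, e^(−t/τ₂) = 0.083965.
C₂ = 0.519·[1 − (13.960·0.019173 − 22.282·0.083965)/(-8.3221)] = 0.519·0.80735 = 0.41902 mg/L.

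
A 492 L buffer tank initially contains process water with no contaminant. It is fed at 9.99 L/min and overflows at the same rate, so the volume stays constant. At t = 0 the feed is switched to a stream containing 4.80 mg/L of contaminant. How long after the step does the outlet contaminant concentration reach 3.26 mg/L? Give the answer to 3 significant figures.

Species balance: V dC/dt = Q(C_in − C) ⇒ τ = V/Q = 49.249 min.
C(t) = C_in + (C₀ − C_in) e^(−t/τ). Set C = 3.26 and solve for t:
e^(−t/τ) = (C − C_in)/(C₀ − C_in) = (3.26 − 4.80)/(0 − 4.80) = 0.32083
t = −τ ln(…) = 49.249 × 1.1368 = 55.988 min.

56.0 min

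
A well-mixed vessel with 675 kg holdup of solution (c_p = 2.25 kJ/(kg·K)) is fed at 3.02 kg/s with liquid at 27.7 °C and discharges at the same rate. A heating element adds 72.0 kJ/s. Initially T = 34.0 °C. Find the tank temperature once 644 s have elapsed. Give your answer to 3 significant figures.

38.1 °C

M c_p dT/dt = ṁ c_p (T_in − T) + Q̇.
Rearrange: dT/dt = (T_ss − T)/τ with τ = M/ṁ = 223.51 s and T_ss = T_in + Q̇/(ṁ c_p) = 38.296 °C.
This is linear first-order; T(t) = T_ss + (T₀ − T_ss) e^(−t/τ).
T(644) = 38.296 + (-4.2960)·e^(−644/223.51) = 38.296 + (-4.2960)·0.056062 = 38.055 °C.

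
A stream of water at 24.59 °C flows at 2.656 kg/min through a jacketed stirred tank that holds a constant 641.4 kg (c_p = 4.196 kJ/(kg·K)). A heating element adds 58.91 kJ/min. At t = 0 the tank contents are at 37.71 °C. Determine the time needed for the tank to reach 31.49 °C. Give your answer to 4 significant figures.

381.5 min

M c_p dT/dt = ṁ c_p (T_in − T) + Q̇.
τ = M/ṁ = 241.491 min; T_ss = T_in + Q̇/(ṁ c_p) = 29.8760 °C.
T(t) = T_ss + (T₀ − T_ss) e^(−t/τ). Set T = 31.49:
e^(−t/τ) = (31.49 − 29.8760)/(37.71 − 29.8760) = 0.206027
t = −241.491 · ln(0.206027) = 381.495 min.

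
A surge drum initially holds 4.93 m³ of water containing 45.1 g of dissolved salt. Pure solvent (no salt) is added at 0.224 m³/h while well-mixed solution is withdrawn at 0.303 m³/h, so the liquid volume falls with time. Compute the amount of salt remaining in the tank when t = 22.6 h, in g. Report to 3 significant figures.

Total volume: dV/dt = Q_in − Q_out = -0.079000 m³/h, so V(t) = 4.93 − 0.079000 t and V(22.6) = 3.1446 m³.
No salt enters, so dm/dt = −Q_out · (m/V).
Separate: dm/m = −Q_out dt/V(t) ⇒ ln(m/m₀) = −(Q_out/(Q_in−Q_out)) ln(V/V₀).
m = m₀ (V₀/V)^(Q_out/(Q_in−Q_out)) = 45.1 × (4.93/3.1446)^(-3.8354) = 8.0387 g.

8.04 g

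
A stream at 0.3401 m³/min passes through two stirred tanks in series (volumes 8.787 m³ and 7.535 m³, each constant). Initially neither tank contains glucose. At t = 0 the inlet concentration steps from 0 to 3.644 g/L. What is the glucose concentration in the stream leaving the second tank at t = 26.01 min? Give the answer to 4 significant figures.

Species balance on tank i: dCᵢ/dt = (Cᵢ₋₁ − Cᵢ)/τᵢ with τᵢ = Vᵢ/Q.
τ₁ = 8.787/0.3401 = 25.8365 min; τ₂ = 7.535/0.3401 = 22.1552 min.
Tank 1: C₁ = C_in(1 − e^(−t/τ₁)). Tank 2 (τ₁ ≠ τ₂): C₂ = C_in[1 − (τ₁ e^(−t/τ₁) − τ₂ e^(−t/τ₂))/(τ₁ − τ₂)].
At t = 26.01: e^(−t/τ₁) = 0.365418, e^(−t/τ₂) = 0.309132.
C₂ = 3.644·[1 − (25.8365·0.365418 − 22.1552·0.309132)/(3.68127)] = 3.644·0.295833 = 1.07801 g/L.

1.078 g/L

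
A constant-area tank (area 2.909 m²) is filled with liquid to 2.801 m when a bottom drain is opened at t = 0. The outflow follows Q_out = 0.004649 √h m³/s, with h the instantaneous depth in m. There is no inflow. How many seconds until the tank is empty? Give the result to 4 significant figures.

With no inflow, A dh/dt = −0.004649 √h.
This is separable: 2 d(√h)/dt = −0.004649/A, so √h = √h₀ − (0.004649/(2A)) t.
Set h = 0: 2√h₀ = (0.004649/A) t_empty ⇒ t_empty = 2A√h₀/0.004649.
t_empty = 2·2.909·√2.801/0.004649 = 5.81800·1.67362/0.004649 = 2094.45 s.

2094 s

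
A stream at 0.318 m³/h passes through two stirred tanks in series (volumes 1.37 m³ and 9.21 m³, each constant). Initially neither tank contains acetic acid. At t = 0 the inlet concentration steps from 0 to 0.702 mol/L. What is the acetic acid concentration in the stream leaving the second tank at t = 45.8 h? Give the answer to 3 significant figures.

0.532 mol/L

Time constants: τᵢ = Vᵢ/Q for each well-mixed tank.
τ₁ = 1.37/0.318 = 4.3082 h; τ₂ = 9.21/0.318 = 28.962 h.
Tank 1: C₁ = C_in(1 − e^(−t/τ₁)). Tank 2 (τ₁ ≠ τ₂): C₂ = C_in[1 − (τ₁ e^(−t/τ₁) − τ₂ e^(−t/τ₂))/(τ₁ − τ₂)].
At t = 45.8: e^(−t/τ₁) = 2.4157e-05, e^(−t/τ₂) = 0.20569.
C₂ = 0.702·[1 − (4.3082·2.4157e-05 − 28.962·0.20569)/(-24.654)] = 0.702·0.75837 = 0.53237 mol/L.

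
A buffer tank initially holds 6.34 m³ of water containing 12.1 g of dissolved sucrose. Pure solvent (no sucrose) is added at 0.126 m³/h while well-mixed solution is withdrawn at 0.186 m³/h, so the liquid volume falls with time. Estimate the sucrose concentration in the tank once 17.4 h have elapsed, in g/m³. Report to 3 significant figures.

1.31 g/m³

Total volume: dV/dt = Q_in − Q_out = -0.060000 m³/h, so V(t) = 6.34 − 0.060000 t and V(17.4) = 5.2960 m³.
Solute balance: dm/dt = 0 − Q_out C = −Q_out m/V(t).
Separate: dm/m = −Q_out dt/V(t) ⇒ ln(m/m₀) = −(Q_out/(Q_in−Q_out)) ln(V/V₀).
m = m₀ (V₀/V)^(Q_out/(Q_in−Q_out)) = 12.1 × (6.34/5.2960)^(-3.1000) = 6.9270 g.
C = m/V = 6.9270/5.2960 = 1.3080 g/m³.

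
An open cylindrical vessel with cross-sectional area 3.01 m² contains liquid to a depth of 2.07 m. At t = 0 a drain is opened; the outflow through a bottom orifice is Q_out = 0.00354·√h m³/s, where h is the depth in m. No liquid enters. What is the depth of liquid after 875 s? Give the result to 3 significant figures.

0.854 m

With no inflow, A dh/dt = −0.00354 √h.
∫ h^(−1/2) dh = −(0.00354/A) ∫ dt, giving 2√h = 2√h₀ − (0.00354/A) t.
√h = √2.07 − 0.00354·875/(2·3.01) = 1.4387 − 0.51453 = 0.92421.
h = 0.92421² = 0.85417 m.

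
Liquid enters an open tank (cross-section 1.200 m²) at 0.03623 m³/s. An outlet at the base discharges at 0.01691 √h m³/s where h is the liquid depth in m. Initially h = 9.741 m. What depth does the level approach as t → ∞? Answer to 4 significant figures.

A dh/dt = Q_in − 0.01691 √h. Steady state requires inflow = outflow:
Q_in = 0.01691 √h_ss ⇒ √h_ss = 0.03623/0.01691 = 2.14252.
h_ss = 2.14252² = 4.59039 m. (Since h₀ = 9.741 m > h_ss, the level will fall toward this value.)

4.590 m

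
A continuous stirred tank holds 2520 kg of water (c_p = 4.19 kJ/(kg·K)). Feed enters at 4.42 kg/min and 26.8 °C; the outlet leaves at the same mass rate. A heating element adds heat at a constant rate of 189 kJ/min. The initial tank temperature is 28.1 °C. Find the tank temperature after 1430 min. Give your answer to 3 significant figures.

M c_p dT/dt = ṁ c_p (T_in − T) + Q̇.
Rearrange: dT/dt = (T_ss − T)/τ with τ = M/ṁ = 570.14 min and T_ss = T_in + Q̇/(ṁ c_p) = 37.005 °C.
This is linear first-order; T(t) = T_ss + (T₀ − T_ss) e^(−t/τ).
T(1430) = 37.005 + (-8.9053)·e^(−1430/570.14) = 37.005 + (-8.9053)·0.081417 = 36.280 °C.

36.3 °C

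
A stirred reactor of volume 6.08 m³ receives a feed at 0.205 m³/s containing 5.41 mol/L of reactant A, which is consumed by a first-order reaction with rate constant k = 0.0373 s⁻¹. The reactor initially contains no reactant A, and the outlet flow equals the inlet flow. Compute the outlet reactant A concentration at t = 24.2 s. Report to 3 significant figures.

V dC/dt = Q(C_in − C) − k V C.
dC/dt = (Q/V) C_in − (Q/V + k) C; effective rate a = Q/V + k = 0.033717 + 0.0373 = 0.071017 s⁻¹.
C_ss = Q C_in/(Q + kV) = 2.5685 mol/L; C(t) = C_ss + (C₀ − C_ss) e^(−a t).
C(24.2) = 2.5685 + (-2.5685)·e^(−0.071017·24.2) = 2.5685 + (-2.5685)·0.17931 = 2.1080 mol/L.

2.11 mol/L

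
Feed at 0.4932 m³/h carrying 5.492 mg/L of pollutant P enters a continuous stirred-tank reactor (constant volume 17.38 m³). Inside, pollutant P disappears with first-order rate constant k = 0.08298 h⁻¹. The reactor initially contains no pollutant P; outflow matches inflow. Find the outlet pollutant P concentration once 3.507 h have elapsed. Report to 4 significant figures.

V dC/dt = Q(C_in − C) − k V C.
This is linear with rate a = Q/V + k = 0.111357 h⁻¹.
C_ss = Q C_in/(Q + kV) = 1.39954 mg/L; C(t) = C_ss + (C₀ − C_ss) e^(−a t).
C(3.507) = 1.39954 + (-1.39954)·e^(−0.111357·3.507) = 1.39954 + (-1.39954)·0.676698 = 0.452474 mg/L.

0.4525 mg/L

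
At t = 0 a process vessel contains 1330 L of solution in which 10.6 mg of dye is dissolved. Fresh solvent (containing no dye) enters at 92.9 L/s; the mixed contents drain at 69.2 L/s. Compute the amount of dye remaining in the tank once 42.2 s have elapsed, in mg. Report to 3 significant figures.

Total volume: dV/dt = Q_in − Q_out = 23.700 L/s, so V(t) = 1330 + 23.700 t and V(42.2) = 2330.1 L.
Species balance (pure solvent in): dm/dt = −Q_out · m/V(t).
dm/m = −Q_out dt/(V₀ + 23.700 t); integrating gives ln(m/m₀) = −(Q_out/(Q_in−Q_out)) ln(V/V₀).
m = m₀ (V₀/V)^(Q_out/(Q_in−Q_out)) = 10.6 × (1330/2330.1)^(2.9198) = 2.0618 mg.

2.06 mg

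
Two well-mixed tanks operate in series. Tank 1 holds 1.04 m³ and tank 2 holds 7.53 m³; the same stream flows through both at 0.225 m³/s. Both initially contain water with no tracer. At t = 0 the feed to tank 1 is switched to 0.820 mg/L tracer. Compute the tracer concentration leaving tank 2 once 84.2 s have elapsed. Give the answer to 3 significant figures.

Time constants: τᵢ = Vᵢ/Q for each well-mixed tank.
τ₁ = 1.04/0.225 = 4.6222 s; τ₂ = 7.53/0.225 = 33.467 s.
Solving the cascade with C₁(0)=C₂(0)=0 gives C₂(t) = C_in[1 − (τ₁ e^(−t/τ₁) − τ₂ e^(−t/τ₂))/(τ₁ − τ₂)].
At t = 84.2: e^(−t/τ₁) = 1.2267e-08, e^(−t/τ₂) = 0.080787.
C₂ = 0.820·[1 − (4.6222·1.2267e-08 − 33.467·0.080787)/(-28.844)] = 0.820·0.90627 = 0.74314 mg/L.

0.743 mg/L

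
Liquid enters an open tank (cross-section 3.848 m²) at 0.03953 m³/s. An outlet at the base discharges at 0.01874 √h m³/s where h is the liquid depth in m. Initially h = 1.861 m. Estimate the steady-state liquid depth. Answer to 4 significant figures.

Level balance: A dh/dt = 0.03953 − 0.01874 √h. Setting dh/dt = 0:
Q_in = 0.01874 √h_ss ⇒ √h_ss = 0.03953/0.01874 = 2.10939.
h_ss = 2.10939² = 4.44953 m. (Since h₀ = 1.861 m < h_ss, the level will rise toward this value.)

4.450 m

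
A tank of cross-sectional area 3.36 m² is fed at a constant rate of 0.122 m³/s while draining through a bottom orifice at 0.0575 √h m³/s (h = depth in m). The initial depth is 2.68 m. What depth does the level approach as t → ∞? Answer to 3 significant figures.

4.50 m

Volume balance on the tank: A dh/dt = Q_in − 0.0575 √h. At steady state dh/dt = 0:
Q_in = 0.0575 √h_ss ⇒ √h_ss = 0.122/0.0575 = 2.1217.
h_ss = 2.1217² = 4.5018 m. (Since h₀ = 2.68 m < h_ss, the level will rise toward this value.)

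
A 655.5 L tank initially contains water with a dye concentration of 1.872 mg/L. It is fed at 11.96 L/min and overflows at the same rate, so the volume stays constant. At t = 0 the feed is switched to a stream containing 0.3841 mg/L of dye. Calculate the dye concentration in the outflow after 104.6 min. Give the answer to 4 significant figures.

Transient balance on the dissolved component: V dC/dt = Q(C_in − C).
So dC/dt = (C_in − C)/τ with τ = V/Q = 655.5/11.96 = 54.8077 min.
Solution: C(t) = C_in + (C₀ − C_in) e^(−t/τ).
C(104.6) = 0.3841 + (1.872 − 0.3841)·e^(−104.6/54.8077) = 0.3841 + (1.48790)·0.148304 = 0.604761 mg/L.

0.6048 mg/L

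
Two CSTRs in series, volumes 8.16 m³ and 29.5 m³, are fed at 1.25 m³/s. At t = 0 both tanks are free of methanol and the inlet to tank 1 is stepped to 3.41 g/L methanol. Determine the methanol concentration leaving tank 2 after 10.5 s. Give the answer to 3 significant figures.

0.650 g/L

Each tank obeys Vᵢ dCᵢ/dt = Q(Cᵢ₋₁ − Cᵢ), so τᵢ = Vᵢ/Q.
τ₁ = 8.16/1.25 = 6.5280 s; τ₂ = 29.5/1.25 = 23.600 s.
Tank 1: C₁ = C_in(1 − e^(−t/τ₁)). Tank 2 (τ₁ ≠ τ₂): C₂ = C_in[1 − (τ₁ e^(−t/τ₁) − τ₂ e^(−t/τ₂))/(τ₁ − τ₂)].
At t = 10.5: e^(−t/τ₁) = 0.20020, e^(−t/τ₂) = 0.64088.
C₂ = 3.41·[1 − (6.5280·0.20020 − 23.600·0.64088)/(-17.072)] = 3.41·0.19061 = 0.64999 g/L.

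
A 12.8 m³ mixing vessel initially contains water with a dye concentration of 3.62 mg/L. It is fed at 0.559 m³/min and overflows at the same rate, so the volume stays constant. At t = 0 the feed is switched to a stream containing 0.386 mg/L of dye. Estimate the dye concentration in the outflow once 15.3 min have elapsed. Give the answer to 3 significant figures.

2.04 mg/L

Species balance on the tank: V dC/dt = Q(C_in − C).
Time constant τ = V/Q = 12.8/0.559 = 22.898 min.
This is linear first-order; C(t) = C_in + (C₀ − C_in) e^(−t/τ).
C(15.3) = 0.386 + (3.62 − 0.386)·e^(−15.3/22.898) = 0.386 + (3.2340)·0.51264 = 2.0439 mg/L.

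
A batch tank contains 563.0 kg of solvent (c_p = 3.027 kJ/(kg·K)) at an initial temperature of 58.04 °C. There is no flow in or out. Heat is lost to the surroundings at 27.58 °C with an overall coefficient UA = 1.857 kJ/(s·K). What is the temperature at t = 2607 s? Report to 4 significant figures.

First-law balance (no shaft work): M c_p dT/dt = −UA(T − T_amb).
dT/dt = (T_ss − T)/τ with T_ss = T_amb = 27.5800 °C, τ = M c_p/UA = 563.0·3.027/1.857 = 917.717 s.
This is linear first-order; T(t) = T_ss + (T₀ − T_ss) e^(−t/τ).
T(2607) = 27.5800 + (30.4600)·0.0583822 = 29.3583 °C.

29.36 °C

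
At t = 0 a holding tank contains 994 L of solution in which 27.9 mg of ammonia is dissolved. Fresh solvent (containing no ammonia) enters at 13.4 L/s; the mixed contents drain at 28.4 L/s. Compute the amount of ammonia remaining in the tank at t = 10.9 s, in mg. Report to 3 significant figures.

19.9 mg

Let m(t) be the amount of ammonia. Volume: V(t) = V₀ + (Q_in − Q_out) t = 994 − 15.000 t; V(10.9) = 830.50 L.
Solute balance: dm/dt = 0 − Q_out C = −Q_out m/V(t).
Separate: dm/m = −Q_out dt/V(t) ⇒ ln(m/m₀) = −(Q_out/(Q_in−Q_out)) ln(V/V₀).
m = m₀ (V₀/V)^(Q_out/(Q_in−Q_out)) = 27.9 × (994/830.50)^(-1.8933) = 19.853 mg.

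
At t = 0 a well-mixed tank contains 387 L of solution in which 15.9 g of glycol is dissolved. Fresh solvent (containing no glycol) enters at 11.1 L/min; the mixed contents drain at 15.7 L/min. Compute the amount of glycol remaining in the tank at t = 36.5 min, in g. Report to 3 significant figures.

2.28 g

Total volume: dV/dt = Q_in − Q_out = -4.6000 L/min, so V(t) = 387 − 4.6000 t and V(36.5) = 219.10 L.
No glycol enters, so dm/dt = −Q_out · (m/V).
dm/m = −Q_out dt/(V₀ − 4.6000 t); integrating gives ln(m/m₀) = −(Q_out/(Q_in−Q_out)) ln(V/V₀).
m = m₀ (V₀/V)^(Q_out/(Q_in−Q_out)) = 15.9 × (387/219.10)^(-3.4130) = 2.2811 g.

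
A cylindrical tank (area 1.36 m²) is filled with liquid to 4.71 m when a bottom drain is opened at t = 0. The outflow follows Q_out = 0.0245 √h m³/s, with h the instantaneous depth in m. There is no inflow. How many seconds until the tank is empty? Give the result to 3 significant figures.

241 s

With no inflow, A dh/dt = −0.0245 √h.
This is separable: 2 d(√h)/dt = −0.0245/A, so √h = √h₀ − (0.0245/(2A)) t.
Tank is empty when √h = 0: t_empty = 2A√h₀/0.0245.
t_empty = 2·1.36·√4.71/0.0245 = 2.7200·2.1703/0.0245 = 240.94 s.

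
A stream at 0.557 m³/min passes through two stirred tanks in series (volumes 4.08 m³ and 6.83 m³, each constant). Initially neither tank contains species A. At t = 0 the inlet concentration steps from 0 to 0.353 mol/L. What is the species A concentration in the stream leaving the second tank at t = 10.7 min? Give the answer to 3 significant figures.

0.108 mol/L

Each tank obeys Vᵢ dCᵢ/dt = Q(Cᵢ₋₁ − Cᵢ), so τᵢ = Vᵢ/Q.
τ₁ = 4.08/0.557 = 7.3250 min; τ₂ = 6.83/0.557 = 12.262 min.
Tank 1: C₁ = C_in(1 − e^(−t/τ₁)). Tank 2 (τ₁ ≠ τ₂): C₂ = C_in[1 − (τ₁ e^(−t/τ₁) − τ₂ e^(−t/τ₂))/(τ₁ − τ₂)].
At t = 10.7: e^(−t/τ₁) = 0.23206, e^(−t/τ₂) = 0.41786.
C₂ = 0.353·[1 − (7.3250·0.23206 − 12.262·0.41786)/(-4.9372)] = 0.353·0.30648 = 0.10819 mol/L.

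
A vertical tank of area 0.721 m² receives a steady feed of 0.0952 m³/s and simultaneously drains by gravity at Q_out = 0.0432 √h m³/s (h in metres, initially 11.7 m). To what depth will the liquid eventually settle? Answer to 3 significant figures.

4.86 m

Mass balance (ρ constant): A dh/dt = Q_in − 0.0432 √h. At steady state dh/dt = 0:
Q_in = 0.0432 √h_ss ⇒ √h_ss = 0.0952/0.0432 = 2.2037.
h_ss = 2.2037² = 4.8563 m. (Since h₀ = 11.7 m > h_ss, the level will fall toward this value.)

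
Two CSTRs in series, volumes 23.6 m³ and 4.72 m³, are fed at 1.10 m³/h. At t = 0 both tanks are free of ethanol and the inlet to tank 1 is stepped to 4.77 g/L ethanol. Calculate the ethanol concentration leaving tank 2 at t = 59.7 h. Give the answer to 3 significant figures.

Species balance on tank i: dCᵢ/dt = (Cᵢ₋₁ − Cᵢ)/τᵢ with τᵢ = Vᵢ/Q.
τ₁ = 23.6/1.10 = 21.455 h; τ₂ = 4.72/1.10 = 4.2909 h.
Solving the cascade with C₁(0)=C₂(0)=0 gives C₂(t) = C_in[1 − (τ₁ e^(−t/τ₁) − τ₂ e^(−t/τ₂))/(τ₁ − τ₂)].
At t = 59.7: e^(−t/τ₁) = 0.061876, e^(−t/τ₂) = 9.0699e-07.
C₂ = 4.77·[1 − (21.455·0.061876 − 4.2909·9.0699e-07)/(17.164)] = 4.77·0.92266 = 4.4011 g/L.

4.40 g/L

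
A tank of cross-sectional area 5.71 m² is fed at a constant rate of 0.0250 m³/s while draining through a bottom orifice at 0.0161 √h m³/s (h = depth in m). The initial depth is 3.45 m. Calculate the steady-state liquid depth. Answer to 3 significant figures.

2.41 m

A dh/dt = Q_in − 0.0161 √h. Steady state requires inflow = outflow:
Q_in = 0.0161 √h_ss ⇒ √h_ss = 0.0250/0.0161 = 1.5528.
h_ss = 1.5528² = 2.4112 m. (Since h₀ = 3.45 m > h_ss, the level will fall toward this value.)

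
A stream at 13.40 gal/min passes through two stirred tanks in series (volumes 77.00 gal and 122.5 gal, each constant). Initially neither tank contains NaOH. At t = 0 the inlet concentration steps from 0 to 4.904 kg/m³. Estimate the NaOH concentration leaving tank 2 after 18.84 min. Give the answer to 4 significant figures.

3.535 kg/m³

Each tank obeys Vᵢ dCᵢ/dt = Q(Cᵢ₋₁ − Cᵢ), so τᵢ = Vᵢ/Q.
τ₁ = 77.00/13.40 = 5.74627 min; τ₂ = 122.5/13.40 = 9.14179 min.
Tank 1: C₁ = C_in(1 − e^(−t/τ₁)). Tank 2 (τ₁ ≠ τ₂): C₂ = C_in[1 − (τ₁ e^(−t/τ₁) − τ₂ e^(−t/τ₂))/(τ₁ − τ₂)].
At t = 18.84: e^(−t/τ₁) = 0.0376791, e^(−t/τ₂) = 0.127344.
C₂ = 4.904·[1 − (5.74627·0.0376791 − 9.14179·0.127344)/(-3.39552)] = 4.904·0.720916 = 3.53537 kg/m³.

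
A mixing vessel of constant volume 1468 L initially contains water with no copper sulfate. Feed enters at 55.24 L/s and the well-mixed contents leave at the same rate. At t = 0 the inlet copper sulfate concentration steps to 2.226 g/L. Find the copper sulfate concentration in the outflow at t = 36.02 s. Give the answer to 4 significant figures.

1.652 g/L

Unsteady species balance (constant V, well mixed): V dC/dt = Q(C_in − C).
Rewrite as dC/dt + C/τ = C_in/τ, τ = V/Q = 26.5749 s.
This is linear first-order; C(t) = C_in + (C₀ − C_in) e^(−t/τ).
C(36.02) = 2.226 + (0 − 2.226)·e^(−36.02/26.5749) = 2.226 + (-2.22600)·0.257841 = 1.65205 g/L.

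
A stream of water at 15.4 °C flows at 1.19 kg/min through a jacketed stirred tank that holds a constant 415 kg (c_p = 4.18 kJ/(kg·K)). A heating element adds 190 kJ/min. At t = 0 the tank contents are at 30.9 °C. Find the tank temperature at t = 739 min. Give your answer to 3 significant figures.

M c_p dT/dt = ṁ c_p (T_in − T) + Q̇.
τ = M/ṁ = 348.74 min; T_ss = T_in + Q̇/(ṁ c_p) = 15.4 + 190/(1.19·4.18) = 53.597 °C.
Integrating: T(t) = T_ss + (T₀ − T_ss) e^(−t/τ).
T(739) = 53.597 + (-22.697)·e^(−739/348.74) = 53.597 + (-22.697)·0.12014 = 50.870 °C.

50.9 °C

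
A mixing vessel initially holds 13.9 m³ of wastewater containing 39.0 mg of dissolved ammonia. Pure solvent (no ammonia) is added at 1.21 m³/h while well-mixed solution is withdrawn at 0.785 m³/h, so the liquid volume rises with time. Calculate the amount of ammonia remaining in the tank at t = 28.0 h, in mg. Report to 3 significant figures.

12.4 mg

Total volume: dV/dt = Q_in − Q_out = 0.42500 m³/h, so V(t) = 13.9 + 0.42500 t and V(28.0) = 25.800 m³.
Species balance (pure solvent in): dm/dt = −Q_out · m/V(t).
Separate: dm/m = −Q_out dt/V(t) ⇒ ln(m/m₀) = −(Q_out/(Q_in−Q_out)) ln(V/V₀).
m = m₀ (V₀/V)^(Q_out/(Q_in−Q_out)) = 39.0 × (13.9/25.800)^(1.8471) = 12.443 mg.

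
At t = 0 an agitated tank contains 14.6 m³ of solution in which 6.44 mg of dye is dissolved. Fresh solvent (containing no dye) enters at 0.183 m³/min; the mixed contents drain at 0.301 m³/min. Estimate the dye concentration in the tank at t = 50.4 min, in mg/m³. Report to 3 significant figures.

0.196 mg/m³

Total volume: dV/dt = Q_in − Q_out = -0.11800 m³/min, so V(t) = 14.6 − 0.11800 t and V(50.4) = 8.6528 m³.
No dye enters, so dm/dt = −Q_out · (m/V).
dm/m = −Q_out dt/(V₀ − 0.11800 t); integrating gives ln(m/m₀) = −(Q_out/(Q_in−Q_out)) ln(V/V₀).
m = m₀ (V₀/V)^(Q_out/(Q_in−Q_out)) = 6.44 × (14.6/8.6528)^(-2.5508) = 1.6957 mg.
C = m/V = 1.6957/8.6528 = 0.19597 mg/m³.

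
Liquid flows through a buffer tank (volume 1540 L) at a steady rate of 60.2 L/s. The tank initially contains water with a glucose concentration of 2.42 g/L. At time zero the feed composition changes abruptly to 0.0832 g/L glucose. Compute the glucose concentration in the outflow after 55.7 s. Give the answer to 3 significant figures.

Species balance on the tank: V dC/dt = Q(C_in − C).
So dC/dt = (C_in − C)/τ with τ = V/Q = 1540/60.2 = 25.581 s.
C approaches C_in exponentially: C(t) = C_in + (C₀ − C_in) e^(−t/τ).
C(55.7) = 0.0832 + (2.42 − 0.0832)·e^(−55.7/25.581) = 0.0832 + (2.3368)·0.11334 = 0.34805 g/L.

0.348 g/L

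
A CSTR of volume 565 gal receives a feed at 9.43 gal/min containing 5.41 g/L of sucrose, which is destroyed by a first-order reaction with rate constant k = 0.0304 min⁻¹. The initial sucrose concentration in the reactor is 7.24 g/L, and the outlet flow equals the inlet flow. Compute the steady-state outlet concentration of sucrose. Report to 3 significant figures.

Species balance: V dC/dt = Q C_in − Q C − k V C.
Steady state (dC/dt = 0): C_ss = Q C_in/(Q + kV) = C_in/(1 + kV/Q).
C_ss = 9.43·5.41/(9.43 + 0.0304·565) = 51.016/26.606 = 1.9175 g/L.

1.92 g/L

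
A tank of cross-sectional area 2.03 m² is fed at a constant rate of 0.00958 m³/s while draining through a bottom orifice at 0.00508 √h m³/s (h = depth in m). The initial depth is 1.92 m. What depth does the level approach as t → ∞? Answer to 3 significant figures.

3.56 m

Mass balance (ρ constant): A dh/dt = Q_in − 0.00508 √h. At steady state dh/dt = 0:
Q_in = 0.00508 √h_ss ⇒ √h_ss = 0.00958/0.00508 = 1.8858.
h_ss = 1.8858² = 3.5563 m. (Since h₀ = 1.92 m < h_ss, the level will rise toward this value.)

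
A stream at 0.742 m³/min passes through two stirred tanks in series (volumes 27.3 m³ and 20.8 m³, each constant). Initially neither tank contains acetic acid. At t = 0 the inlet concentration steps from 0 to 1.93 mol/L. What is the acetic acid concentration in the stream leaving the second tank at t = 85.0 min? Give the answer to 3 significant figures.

Each tank obeys Vᵢ dCᵢ/dt = Q(Cᵢ₋₁ − Cᵢ), so τᵢ = Vᵢ/Q.
τ₁ = 27.3/0.742 = 36.792 min; τ₂ = 20.8/0.742 = 28.032 min.
Solving the cascade with C₁(0)=C₂(0)=0 gives C₂(t) = C_in[1 − (τ₁ e^(−t/τ₁) − τ₂ e^(−t/τ₂))/(τ₁ − τ₂)].
At t = 85.0: e^(−t/τ₁) = 0.099236, e^(−t/τ₂) = 0.048209.
C₂ = 1.93·[1 − (36.792·0.099236 − 28.032·0.048209)/(8.7601)] = 1.93·0.73748 = 1.4233 mol/L.

1.42 mol/L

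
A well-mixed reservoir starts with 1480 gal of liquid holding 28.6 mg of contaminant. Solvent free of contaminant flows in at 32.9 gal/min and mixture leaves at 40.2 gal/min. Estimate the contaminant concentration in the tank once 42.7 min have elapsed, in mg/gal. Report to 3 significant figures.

0.00666 mg/gal

Total volume: dV/dt = Q_in − Q_out = -7.3000 gal/min, so V(t) = 1480 − 7.3000 t and V(42.7) = 1168.3 gal.
Species balance (pure solvent in): dm/dt = −Q_out · m/V(t).
dm/m = −Q_out dt/(V₀ − 7.3000 t); integrating gives ln(m/m₀) = −(Q_out/(Q_in−Q_out)) ln(V/V₀).
m = m₀ (V₀/V)^(Q_out/(Q_in−Q_out)) = 28.6 × (1480/1168.3)^(-5.5068) = 7.7759 mg.
C = m/V = 7.7759/1168.3 = 0.0066558 mg/gal.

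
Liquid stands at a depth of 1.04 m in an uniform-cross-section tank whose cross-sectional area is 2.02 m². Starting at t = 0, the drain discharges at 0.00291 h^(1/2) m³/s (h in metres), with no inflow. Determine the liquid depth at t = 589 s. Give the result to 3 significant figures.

A dh/dt = −Q_out = −0.00291 √h.
Separate and integrate: 2(√h − √h₀) = −(0.00291/A) t.
√h = √1.04 − 0.00291·589/(2·2.02) = 1.0198 − 0.42425 = 0.59555.
h = 0.59555² = 0.35468 m.

0.355 m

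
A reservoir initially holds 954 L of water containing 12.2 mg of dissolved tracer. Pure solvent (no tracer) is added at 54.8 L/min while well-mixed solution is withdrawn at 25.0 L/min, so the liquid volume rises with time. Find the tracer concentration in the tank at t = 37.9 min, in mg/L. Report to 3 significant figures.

Let m(t) be the amount of tracer. Volume: V(t) = V₀ + (Q_in − Q_out) t = 954 + 29.800 t; V(37.9) = 2083.4 L.
Species balance (pure solvent in): dm/dt = −Q_out · m/V(t).
dm/m = −Q_out dt/(V₀ + 29.800 t); integrating gives ln(m/m₀) = −(Q_out/(Q_in−Q_out)) ln(V/V₀).
m = m₀ (V₀/V)^(Q_out/(Q_in−Q_out)) = 12.2 × (954/2083.4)^(0.83893) = 6.3354 mg.
C = m/V = 6.3354/2083.4 = 0.0030409 mg/L.

0.00304 mg/L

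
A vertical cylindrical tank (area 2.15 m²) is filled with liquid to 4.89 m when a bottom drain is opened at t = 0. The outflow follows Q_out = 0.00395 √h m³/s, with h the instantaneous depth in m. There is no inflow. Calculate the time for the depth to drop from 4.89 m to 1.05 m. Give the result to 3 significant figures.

Accumulation of liquid (constant cross-section A): A dh/dt = −0.00395 √h.
Separate and integrate: 2(√h − √h₀) = −(0.00395/A) t.
t = 2A(√h₀ − √h)/0.00395 = 2·2.15·(√4.89 − √1.05)/0.00395
  = 4.3000 × (2.2113 − 1.0247) / 0.00395 = 1291.8 s.

1290 s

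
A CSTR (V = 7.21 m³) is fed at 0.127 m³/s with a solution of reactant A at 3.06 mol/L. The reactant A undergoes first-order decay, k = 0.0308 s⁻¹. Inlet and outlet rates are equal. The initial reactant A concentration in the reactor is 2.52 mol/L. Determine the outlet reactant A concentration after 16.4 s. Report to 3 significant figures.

1.75 mol/L

V dC/dt = Q(C_in − C) − k V C.
This is linear with rate a = Q/V + k = 0.048414 s⁻¹.
C_ss = Q C_in/(Q + kV) = 1.1133 mol/L; C(t) = C_ss + (C₀ − C_ss) e^(−a t).
C(16.4) = 1.1133 + (1.4067)·e^(−0.048414·16.4) = 1.1133 + (1.4067)·0.45203 = 1.7492 mol/L.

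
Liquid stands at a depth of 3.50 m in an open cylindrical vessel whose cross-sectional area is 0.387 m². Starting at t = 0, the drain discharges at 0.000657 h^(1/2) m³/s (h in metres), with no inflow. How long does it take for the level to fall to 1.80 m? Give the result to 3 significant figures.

623 s

Unsteady balance on liquid volume: A dh/dt = −0.000657 √h.
∫ h^(−1/2) dh = −(0.000657/A) ∫ dt, giving 2√h = 2√h₀ − (0.000657/A) t.
t = 2A(√h₀ − √h)/0.000657 = 2·0.387·(√3.50 − √1.80)/0.000657
  = 0.77400 × (1.8708 − 1.3416) / 0.000657 = 623.43 s.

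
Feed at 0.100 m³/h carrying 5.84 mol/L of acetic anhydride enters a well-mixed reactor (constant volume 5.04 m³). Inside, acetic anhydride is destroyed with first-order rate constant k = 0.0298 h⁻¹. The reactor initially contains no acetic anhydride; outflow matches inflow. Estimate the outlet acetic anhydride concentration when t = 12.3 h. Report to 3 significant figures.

Accumulation = in − out − consumed: V dC/dt = Q C_in − Q C − k V C.
This is linear with rate a = Q/V + k = 0.049641 h⁻¹.
C_ss = Q C_in/(Q + kV) = 2.3342 mol/L; C(t) = C_ss + (C₀ − C_ss) e^(−a t).
C(12.3) = 2.3342 + (-2.3342)·e^(−0.049641·12.3) = 2.3342 + (-2.3342)·0.54303 = 1.0667 mol/L.

1.07 mol/L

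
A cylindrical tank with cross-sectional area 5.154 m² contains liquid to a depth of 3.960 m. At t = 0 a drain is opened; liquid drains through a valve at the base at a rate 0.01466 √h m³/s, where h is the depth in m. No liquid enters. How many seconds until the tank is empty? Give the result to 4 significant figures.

1399 s

A dh/dt = −Q_out = −0.01466 √h.
This is separable: 2 d(√h)/dt = −0.01466/A, so √h = √h₀ − (0.01466/(2A)) t.
Set h = 0: 2√h₀ = (0.01466/A) t_empty ⇒ t_empty = 2A√h₀/0.01466.
t_empty = 2·5.154·√3.960/0.01466 = 10.3080·1.98997/0.01466 = 1399.23 s.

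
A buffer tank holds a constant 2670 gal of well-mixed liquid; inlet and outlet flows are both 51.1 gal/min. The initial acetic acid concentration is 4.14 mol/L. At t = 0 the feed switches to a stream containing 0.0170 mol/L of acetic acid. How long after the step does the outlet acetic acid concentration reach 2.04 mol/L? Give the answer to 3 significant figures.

Species balance: V dC/dt = Q(C_in − C) ⇒ τ = V/Q = 52.250 min.
C(t) = C_in + (C₀ − C_in) e^(−t/τ). Set C = 2.04 and solve for t:
e^(−t/τ) = (C − C_in)/(C₀ − C_in) = (2.04 − 0.0170)/(4.14 − 0.0170) = 0.49066
t = −τ ln(…) = 52.250 × 0.71200 = 37.202 min.

37.2 min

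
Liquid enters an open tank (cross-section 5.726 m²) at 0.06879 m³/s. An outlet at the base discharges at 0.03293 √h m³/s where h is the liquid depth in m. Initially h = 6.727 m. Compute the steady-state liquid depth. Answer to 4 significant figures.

Level balance: A dh/dt = 0.06879 − 0.03293 √h. Setting dh/dt = 0:
Q_in = 0.03293 √h_ss ⇒ √h_ss = 0.06879/0.03293 = 2.08898.
h_ss = 2.08898² = 4.36382 m. (Since h₀ = 6.727 m > h_ss, the level will fall toward this value.)

4.364 m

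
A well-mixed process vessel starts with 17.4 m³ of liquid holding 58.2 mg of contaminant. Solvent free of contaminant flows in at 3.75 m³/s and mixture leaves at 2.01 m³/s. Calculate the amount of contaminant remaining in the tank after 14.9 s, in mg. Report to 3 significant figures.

20.3 mg

Total volume: dV/dt = Q_in − Q_out = 1.7400 m³/s, so V(t) = 17.4 + 1.7400 t and V(14.9) = 43.326 m³.
Species balance (pure solvent in): dm/dt = −Q_out · m/V(t).
Separate: dm/m = −Q_out dt/V(t) ⇒ ln(m/m₀) = −(Q_out/(Q_in−Q_out)) ln(V/V₀).
m = m₀ (V₀/V)^(Q_out/(Q_in−Q_out)) = 58.2 × (17.4/43.326)^(1.1552) = 20.288 mg.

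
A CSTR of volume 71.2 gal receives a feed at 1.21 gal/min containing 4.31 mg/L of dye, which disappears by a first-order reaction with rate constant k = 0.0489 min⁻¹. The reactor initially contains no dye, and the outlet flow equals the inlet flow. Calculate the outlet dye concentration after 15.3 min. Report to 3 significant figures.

0.706 mg/L

Accumulation = in − out − consumed: V dC/dt = Q C_in − Q C − k V C.
dC/dt = (Q/V) C_in − (Q/V + k) C; effective rate a = Q/V + k = 0.016994 + 0.0489 = 0.065894 min⁻¹.
C_ss = Q C_in/(Q + kV) = 1.1116 mg/L; C(t) = C_ss + (C₀ − C_ss) e^(−a t).
C(15.3) = 1.1116 + (-1.1116)·e^(−0.065894·15.3) = 1.1116 + (-1.1116)·0.36488 = 0.70598 mg/L.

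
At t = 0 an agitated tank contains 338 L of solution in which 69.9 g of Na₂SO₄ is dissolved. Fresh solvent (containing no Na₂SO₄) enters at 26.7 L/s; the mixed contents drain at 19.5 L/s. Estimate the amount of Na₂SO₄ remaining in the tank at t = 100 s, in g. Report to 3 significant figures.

Let m(t) be the amount of Na₂SO₄. Volume: V(t) = V₀ + (Q_in − Q_out) t = 338 + 7.2000 t; V(100) = 1058.0 L.
No Na₂SO₄ enters, so dm/dt = −Q_out · (m/V).
dm/m = −Q_out dt/(V₀ + 7.2000 t); integrating gives ln(m/m₀) = −(Q_out/(Q_in−Q_out)) ln(V/V₀).
m = m₀ (V₀/V)^(Q_out/(Q_in−Q_out)) = 69.9 × (338/1058.0)^(2.7083) = 3.1792 g.

3.18 g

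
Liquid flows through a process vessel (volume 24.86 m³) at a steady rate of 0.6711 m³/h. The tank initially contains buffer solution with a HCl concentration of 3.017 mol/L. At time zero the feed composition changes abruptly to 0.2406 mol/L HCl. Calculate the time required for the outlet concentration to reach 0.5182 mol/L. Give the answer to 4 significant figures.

85.30 h

Mass balance on the solute (V constant): V dC/dt = Q(C_in − C), so τ = V/Q = 37.0437 h.
C(t) = C_in + (C₀ − C_in) e^(−t/τ). Set C = 0.5182 and solve for t:
e^(−t/τ) = (C − C_in)/(C₀ − C_in) = (0.5182 − 0.2406)/(3.017 − 0.2406) = 0.0999856
t = −τ ln(…) = 37.0437 × 2.30273 = 85.3015 h.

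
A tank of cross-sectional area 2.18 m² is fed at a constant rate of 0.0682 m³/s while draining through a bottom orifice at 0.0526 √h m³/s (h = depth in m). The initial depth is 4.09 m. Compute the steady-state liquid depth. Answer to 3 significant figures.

1.68 m

Level balance: A dh/dt = 0.0682 − 0.0526 √h. Setting dh/dt = 0:
Q_in = 0.0526 √h_ss ⇒ √h_ss = 0.0682/0.0526 = 1.2966.
h_ss = 1.2966² = 1.6811 m. (Since h₀ = 4.09 m > h_ss, the level will fall toward this value.)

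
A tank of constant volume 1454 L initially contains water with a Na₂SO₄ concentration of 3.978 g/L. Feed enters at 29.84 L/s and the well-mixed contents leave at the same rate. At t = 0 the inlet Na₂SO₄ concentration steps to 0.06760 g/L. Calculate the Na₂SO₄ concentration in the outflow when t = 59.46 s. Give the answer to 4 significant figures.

1.222 g/L

Mass balance on the solute (V constant): V dC/dt = Q(C_in − C).
Time constant τ = V/Q = 1454/29.84 = 48.7265 s.
This is linear first-order; C(t) = C_in + (C₀ − C_in) e^(−t/τ).
C(59.46) = 0.06760 + (3.978 − 0.06760)·e^(−59.46/48.7265) = 0.06760 + (3.91040)·0.295148 = 1.22175 g/L.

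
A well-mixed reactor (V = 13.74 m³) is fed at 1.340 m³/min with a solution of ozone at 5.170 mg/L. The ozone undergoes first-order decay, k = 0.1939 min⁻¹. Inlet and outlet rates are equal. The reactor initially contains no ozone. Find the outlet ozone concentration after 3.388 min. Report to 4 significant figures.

1.086 mg/L

Accumulation = in − out − consumed: V dC/dt = Q C_in − Q C − k V C.
dC/dt = (Q/V) C_in − (Q/V + k) C; effective rate a = Q/V + k = 0.0975255 + 0.1939 = 0.291425 min⁻¹.
C_ss = Q C_in/(Q + kV) = 1.73014 mg/L; C(t) = C_ss + (C₀ − C_ss) e^(−a t).
C(3.388) = 1.73014 + (-1.73014)·e^(−0.291425·3.388) = 1.73014 + (-1.73014)·0.372563 = 1.08555 mg/L.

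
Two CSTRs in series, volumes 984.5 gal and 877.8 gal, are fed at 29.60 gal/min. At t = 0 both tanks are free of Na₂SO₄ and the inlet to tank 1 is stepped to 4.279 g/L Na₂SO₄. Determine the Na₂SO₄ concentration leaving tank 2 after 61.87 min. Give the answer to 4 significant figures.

Species balance on tank i: dCᵢ/dt = (Cᵢ₋₁ − Cᵢ)/τᵢ with τᵢ = Vᵢ/Q.
τ₁ = 984.5/29.60 = 33.2601 min; τ₂ = 877.8/29.60 = 29.6554 min.
Tank 1: C₁ = C_in(1 − e^(−t/τ₁)). Tank 2 (τ₁ ≠ τ₂): C₂ = C_in[1 − (τ₁ e^(−t/τ₁) − τ₂ e^(−t/τ₂))/(τ₁ − τ₂)].
At t = 61.87: e^(−t/τ₁) = 0.155644, e^(−t/τ₂) = 0.124146.
C₂ = 4.279·[1 − (33.2601·0.155644 − 29.6554·0.124146)/(3.60473)] = 4.279·0.585229 = 2.50419 g/L.

2.504 g/L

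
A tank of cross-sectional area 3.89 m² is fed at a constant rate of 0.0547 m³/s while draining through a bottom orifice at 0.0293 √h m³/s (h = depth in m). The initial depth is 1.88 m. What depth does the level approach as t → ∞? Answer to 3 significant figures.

Accumulation of liquid (constant cross-section A): A dh/dt = Q_in − 0.0293 √h. At steady state dh/dt = 0:
Q_in = 0.0293 √h_ss ⇒ √h_ss = 0.0547/0.0293 = 1.8669.
h_ss = 1.8669² = 3.4853 m. (Since h₀ = 1.88 m < h_ss, the level will rise toward this value.)

3.49 m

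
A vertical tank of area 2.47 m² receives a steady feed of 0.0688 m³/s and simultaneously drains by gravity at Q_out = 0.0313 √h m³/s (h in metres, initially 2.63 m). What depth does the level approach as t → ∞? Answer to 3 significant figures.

Level balance: A dh/dt = 0.0688 − 0.0313 √h. Setting dh/dt = 0:
Q_in = 0.0313 √h_ss ⇒ √h_ss = 0.0688/0.0313 = 2.1981.
h_ss = 2.1981² = 4.8316 m. (Since h₀ = 2.63 m < h_ss, the level will rise toward this value.)

4.83 m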